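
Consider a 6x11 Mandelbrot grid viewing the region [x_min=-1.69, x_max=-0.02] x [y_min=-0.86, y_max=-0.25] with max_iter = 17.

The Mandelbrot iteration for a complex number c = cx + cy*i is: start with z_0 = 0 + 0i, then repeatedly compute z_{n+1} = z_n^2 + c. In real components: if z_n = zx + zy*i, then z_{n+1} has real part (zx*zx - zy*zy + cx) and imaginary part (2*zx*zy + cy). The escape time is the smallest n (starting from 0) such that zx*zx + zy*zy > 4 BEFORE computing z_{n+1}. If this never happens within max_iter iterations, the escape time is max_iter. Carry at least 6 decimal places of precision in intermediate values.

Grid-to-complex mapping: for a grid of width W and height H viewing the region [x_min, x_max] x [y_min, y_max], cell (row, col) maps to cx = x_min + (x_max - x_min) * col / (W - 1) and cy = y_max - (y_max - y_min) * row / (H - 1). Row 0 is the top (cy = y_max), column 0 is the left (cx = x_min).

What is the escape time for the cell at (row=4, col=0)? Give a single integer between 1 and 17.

z_0 = 0 + 0i, c = -1.6900 + -0.4940i
Iter 1: z = -1.6900 + -0.4940i, |z|^2 = 3.1001
Iter 2: z = 0.9221 + 1.1757i, |z|^2 = 2.2325
Iter 3: z = -2.2221 + 1.6742i, |z|^2 = 7.7407
Escaped at iteration 3

Answer: 3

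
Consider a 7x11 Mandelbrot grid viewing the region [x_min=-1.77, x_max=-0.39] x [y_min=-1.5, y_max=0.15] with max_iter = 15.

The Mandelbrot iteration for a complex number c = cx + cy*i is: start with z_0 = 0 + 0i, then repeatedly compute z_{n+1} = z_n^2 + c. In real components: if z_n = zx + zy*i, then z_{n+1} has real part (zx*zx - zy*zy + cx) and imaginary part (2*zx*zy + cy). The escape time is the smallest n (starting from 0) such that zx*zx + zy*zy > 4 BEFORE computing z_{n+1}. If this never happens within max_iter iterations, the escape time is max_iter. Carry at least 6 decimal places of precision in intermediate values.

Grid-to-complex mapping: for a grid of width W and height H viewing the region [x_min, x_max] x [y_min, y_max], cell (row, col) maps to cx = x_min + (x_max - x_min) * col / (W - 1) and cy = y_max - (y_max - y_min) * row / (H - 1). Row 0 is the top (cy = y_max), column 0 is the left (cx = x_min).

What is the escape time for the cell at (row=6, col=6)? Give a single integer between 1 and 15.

Answer: 6

Derivation:
z_0 = 0 + 0i, c = -0.3900 + -0.8400i
Iter 1: z = -0.3900 + -0.8400i, |z|^2 = 0.8577
Iter 2: z = -0.9435 + -0.1848i, |z|^2 = 0.9243
Iter 3: z = 0.4660 + -0.4913i, |z|^2 = 0.4586
Iter 4: z = -0.4142 + -1.2979i, |z|^2 = 1.8561
Iter 5: z = -1.9031 + 0.2351i, |z|^2 = 3.6769
Iter 6: z = 3.1763 + -1.7348i, |z|^2 = 13.0987
Escaped at iteration 6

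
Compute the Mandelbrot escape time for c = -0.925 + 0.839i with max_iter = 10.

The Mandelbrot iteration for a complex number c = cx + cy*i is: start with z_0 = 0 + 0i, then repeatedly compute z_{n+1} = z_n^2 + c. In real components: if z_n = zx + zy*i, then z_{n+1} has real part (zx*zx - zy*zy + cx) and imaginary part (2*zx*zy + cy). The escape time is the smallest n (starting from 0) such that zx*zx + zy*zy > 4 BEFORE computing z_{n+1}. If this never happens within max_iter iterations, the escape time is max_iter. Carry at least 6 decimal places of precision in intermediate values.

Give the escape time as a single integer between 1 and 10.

z_0 = 0 + 0i, c = -0.9250 + 0.8390i
Iter 1: z = -0.9250 + 0.8390i, |z|^2 = 1.5595
Iter 2: z = -0.7733 + -0.7131i, |z|^2 = 1.1066
Iter 3: z = -0.8356 + 1.9420i, |z|^2 = 4.4694
Escaped at iteration 3

Answer: 3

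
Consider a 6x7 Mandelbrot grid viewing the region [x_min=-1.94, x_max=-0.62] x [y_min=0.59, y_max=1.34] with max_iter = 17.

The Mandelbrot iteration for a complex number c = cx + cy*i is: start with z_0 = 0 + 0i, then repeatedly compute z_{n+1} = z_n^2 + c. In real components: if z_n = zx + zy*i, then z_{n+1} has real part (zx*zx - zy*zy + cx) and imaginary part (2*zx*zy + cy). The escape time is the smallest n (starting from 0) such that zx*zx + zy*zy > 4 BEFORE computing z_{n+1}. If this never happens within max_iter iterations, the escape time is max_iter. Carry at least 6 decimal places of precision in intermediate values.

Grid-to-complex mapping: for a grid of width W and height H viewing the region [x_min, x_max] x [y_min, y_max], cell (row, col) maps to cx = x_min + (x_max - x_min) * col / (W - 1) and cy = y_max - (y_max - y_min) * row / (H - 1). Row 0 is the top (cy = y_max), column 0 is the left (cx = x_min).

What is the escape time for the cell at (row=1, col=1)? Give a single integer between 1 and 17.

z_0 = 0 + 0i, c = -1.6760 + 1.2150i
Iter 1: z = -1.6760 + 1.2150i, |z|^2 = 4.2852
Escaped at iteration 1

Answer: 1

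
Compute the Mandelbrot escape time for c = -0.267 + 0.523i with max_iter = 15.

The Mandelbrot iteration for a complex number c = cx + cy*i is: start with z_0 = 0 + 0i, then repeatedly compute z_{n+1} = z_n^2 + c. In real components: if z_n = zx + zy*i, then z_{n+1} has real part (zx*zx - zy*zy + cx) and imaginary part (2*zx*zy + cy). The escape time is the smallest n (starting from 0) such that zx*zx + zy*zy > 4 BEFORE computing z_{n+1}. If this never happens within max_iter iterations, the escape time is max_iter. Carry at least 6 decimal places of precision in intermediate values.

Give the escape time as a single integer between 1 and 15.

Answer: 15

Derivation:
z_0 = 0 + 0i, c = -0.2670 + 0.5230i
Iter 1: z = -0.2670 + 0.5230i, |z|^2 = 0.3448
Iter 2: z = -0.4692 + 0.2437i, |z|^2 = 0.2796
Iter 3: z = -0.1062 + 0.2943i, |z|^2 = 0.0979
Iter 4: z = -0.3423 + 0.4605i, |z|^2 = 0.3292
Iter 5: z = -0.3619 + 0.2077i, |z|^2 = 0.1741
Iter 6: z = -0.1792 + 0.3727i, |z|^2 = 0.1710
Iter 7: z = -0.3738 + 0.3894i, |z|^2 = 0.2914
Iter 8: z = -0.2790 + 0.2319i, |z|^2 = 0.1316
Iter 9: z = -0.2430 + 0.3936i, |z|^2 = 0.2140
Iter 10: z = -0.3629 + 0.3317i, |z|^2 = 0.2418
Iter 11: z = -0.2453 + 0.2822i, |z|^2 = 0.1398
Iter 12: z = -0.2865 + 0.3845i, |z|^2 = 0.2299
Iter 13: z = -0.3328 + 0.3027i, |z|^2 = 0.2024
Iter 14: z = -0.2479 + 0.3215i, |z|^2 = 0.1648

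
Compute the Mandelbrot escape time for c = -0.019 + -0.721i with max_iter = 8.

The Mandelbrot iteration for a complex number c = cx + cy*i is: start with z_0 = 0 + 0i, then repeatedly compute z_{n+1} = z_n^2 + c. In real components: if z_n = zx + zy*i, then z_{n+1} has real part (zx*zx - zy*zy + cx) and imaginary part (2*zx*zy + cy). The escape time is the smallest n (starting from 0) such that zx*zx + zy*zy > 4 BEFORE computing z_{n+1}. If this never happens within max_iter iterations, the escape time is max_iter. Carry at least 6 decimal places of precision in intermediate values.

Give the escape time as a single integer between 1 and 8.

z_0 = 0 + 0i, c = -0.0190 + -0.7210i
Iter 1: z = -0.0190 + -0.7210i, |z|^2 = 0.5202
Iter 2: z = -0.5385 + -0.6936i, |z|^2 = 0.7710
Iter 3: z = -0.2101 + 0.0260i, |z|^2 = 0.0448
Iter 4: z = 0.0245 + -0.7319i, |z|^2 = 0.5363
Iter 5: z = -0.5541 + -0.7568i, |z|^2 = 0.8798
Iter 6: z = -0.2848 + 0.1177i, |z|^2 = 0.0949
Iter 7: z = 0.0482 + -0.7880i, |z|^2 = 0.6233

Answer: 8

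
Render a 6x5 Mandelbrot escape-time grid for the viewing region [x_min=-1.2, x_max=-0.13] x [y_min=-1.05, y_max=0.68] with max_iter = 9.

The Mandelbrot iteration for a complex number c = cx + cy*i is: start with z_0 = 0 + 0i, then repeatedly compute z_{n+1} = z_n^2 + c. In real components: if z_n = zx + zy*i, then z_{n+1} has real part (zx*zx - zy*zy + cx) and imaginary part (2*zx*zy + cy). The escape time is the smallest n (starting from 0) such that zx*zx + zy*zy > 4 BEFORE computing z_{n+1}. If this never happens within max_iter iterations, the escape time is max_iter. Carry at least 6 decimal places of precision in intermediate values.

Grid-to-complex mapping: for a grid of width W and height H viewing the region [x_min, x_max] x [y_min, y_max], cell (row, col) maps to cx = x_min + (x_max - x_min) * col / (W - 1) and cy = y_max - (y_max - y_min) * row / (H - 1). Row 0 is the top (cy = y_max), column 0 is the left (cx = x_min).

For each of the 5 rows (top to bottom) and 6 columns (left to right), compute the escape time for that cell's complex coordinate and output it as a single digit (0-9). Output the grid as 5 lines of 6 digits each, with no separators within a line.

(row=0, col=0): c = -1.2000 + 0.6800i → escape time 3
(row=0, col=1): c = -0.9860 + 0.6800i → escape time 4
(row=0, col=2): c = -0.7720 + 0.6800i → escape time 5
(row=0, col=3): c = -0.5580 + 0.6800i → escape time 9
(row=0, col=4): c = -0.3440 + 0.6800i → escape time 9
(row=0, col=5): c = -0.1300 + 0.6800i → escape time 9
(row=1, col=0): c = -1.2000 + 0.2475i → escape time 9
(row=1, col=1): c = -0.9860 + 0.2475i → escape time 9
(row=1, col=2): c = -0.7720 + 0.2475i → escape time 9
(row=1, col=3): c = -0.5580 + 0.2475i → escape time 9
(row=1, col=4): c = -0.3440 + 0.2475i → escape time 9
(row=1, col=5): c = -0.1300 + 0.2475i → escape time 9
(row=2, col=0): c = -1.2000 + -0.1850i → escape time 9
(row=2, col=1): c = -0.9860 + -0.1850i → escape time 9
(row=2, col=2): c = -0.7720 + -0.1850i → escape time 9
(row=2, col=3): c = -0.5580 + -0.1850i → escape time 9
(row=2, col=4): c = -0.3440 + -0.1850i → escape time 9
(row=2, col=5): c = -0.1300 + -0.1850i → escape time 9
(row=3, col=0): c = -1.2000 + -0.6175i → escape time 3
(row=3, col=1): c = -0.9860 + -0.6175i → escape time 4
(row=3, col=2): c = -0.7720 + -0.6175i → escape time 5
(row=3, col=3): c = -0.5580 + -0.6175i → escape time 9
(row=3, col=4): c = -0.3440 + -0.6175i → escape time 9
(row=3, col=5): c = -0.1300 + -0.6175i → escape time 9
(row=4, col=0): c = -1.2000 + -1.0500i → escape time 3
(row=4, col=1): c = -0.9860 + -1.0500i → escape time 3
(row=4, col=2): c = -0.7720 + -1.0500i → escape time 3
(row=4, col=3): c = -0.5580 + -1.0500i → escape time 4
(row=4, col=4): c = -0.3440 + -1.0500i → escape time 4
(row=4, col=5): c = -0.1300 + -1.0500i → escape time 8

Answer: 345999
999999
999999
345999
333448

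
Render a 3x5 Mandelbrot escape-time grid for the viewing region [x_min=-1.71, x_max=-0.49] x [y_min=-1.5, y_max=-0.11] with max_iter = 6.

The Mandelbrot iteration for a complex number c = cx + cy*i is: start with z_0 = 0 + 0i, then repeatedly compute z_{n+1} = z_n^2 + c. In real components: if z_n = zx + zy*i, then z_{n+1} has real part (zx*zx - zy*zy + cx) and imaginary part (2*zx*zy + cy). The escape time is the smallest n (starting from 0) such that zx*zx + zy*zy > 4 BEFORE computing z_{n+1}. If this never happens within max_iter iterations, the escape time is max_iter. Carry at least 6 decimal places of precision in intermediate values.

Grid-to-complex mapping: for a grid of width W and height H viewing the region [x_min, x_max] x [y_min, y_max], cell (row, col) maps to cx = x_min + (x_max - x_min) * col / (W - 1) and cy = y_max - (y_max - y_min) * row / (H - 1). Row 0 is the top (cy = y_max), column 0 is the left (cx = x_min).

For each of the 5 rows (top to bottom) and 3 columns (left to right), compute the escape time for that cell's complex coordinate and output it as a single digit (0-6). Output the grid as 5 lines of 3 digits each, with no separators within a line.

(row=0, col=0): c = -1.7100 + -0.1100i → escape time 5
(row=0, col=1): c = -1.1000 + -0.1100i → escape time 6
(row=0, col=2): c = -0.4900 + -0.1100i → escape time 6
(row=1, col=0): c = -1.7100 + -0.4575i → escape time 3
(row=1, col=1): c = -1.1000 + -0.4575i → escape time 5
(row=1, col=2): c = -0.4900 + -0.4575i → escape time 6
(row=2, col=0): c = -1.7100 + -0.8050i → escape time 2
(row=2, col=1): c = -1.1000 + -0.8050i → escape time 3
(row=2, col=2): c = -0.4900 + -0.8050i → escape time 5
(row=3, col=0): c = -1.7100 + -1.1525i → escape time 1
(row=3, col=1): c = -1.1000 + -1.1525i → escape time 3
(row=3, col=2): c = -0.4900 + -1.1525i → escape time 3
(row=4, col=0): c = -1.7100 + -1.5000i → escape time 1
(row=4, col=1): c = -1.1000 + -1.5000i → escape time 2
(row=4, col=2): c = -0.4900 + -1.5000i → escape time 2

Answer: 566
356
235
133
122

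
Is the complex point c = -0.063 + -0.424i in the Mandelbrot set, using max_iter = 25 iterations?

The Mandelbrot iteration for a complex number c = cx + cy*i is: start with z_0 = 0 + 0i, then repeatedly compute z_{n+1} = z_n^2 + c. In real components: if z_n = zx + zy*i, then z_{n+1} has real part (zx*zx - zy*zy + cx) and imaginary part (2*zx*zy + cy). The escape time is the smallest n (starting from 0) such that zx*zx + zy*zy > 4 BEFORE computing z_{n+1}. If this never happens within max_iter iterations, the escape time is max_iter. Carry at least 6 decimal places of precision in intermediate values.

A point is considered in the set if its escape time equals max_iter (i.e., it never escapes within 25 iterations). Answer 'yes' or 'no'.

z_0 = 0 + 0i, c = -0.0630 + -0.4240i
Iter 1: z = -0.0630 + -0.4240i, |z|^2 = 0.1837
Iter 2: z = -0.2388 + -0.3706i, |z|^2 = 0.1944
Iter 3: z = -0.1433 + -0.2470i, |z|^2 = 0.0815
Iter 4: z = -0.1035 + -0.3532i, |z|^2 = 0.1355
Iter 5: z = -0.1770 + -0.3509i, |z|^2 = 0.1545
Iter 6: z = -0.1548 + -0.2997i, |z|^2 = 0.1138
Iter 7: z = -0.1289 + -0.3312i, |z|^2 = 0.1263
Iter 8: z = -0.1561 + -0.3386i, |z|^2 = 0.1390
Iter 9: z = -0.1533 + -0.3183i, |z|^2 = 0.1248
Iter 10: z = -0.1408 + -0.3264i, |z|^2 = 0.1264
Iter 11: z = -0.1497 + -0.3321i, |z|^2 = 0.1327
Iter 12: z = -0.1509 + -0.3246i, |z|^2 = 0.1281
Iter 13: z = -0.1456 + -0.3261i, |z|^2 = 0.1275
Iter 14: z = -0.1481 + -0.3291i, |z|^2 = 0.1302
Iter 15: z = -0.1493 + -0.3265i, |z|^2 = 0.1289
Iter 16: z = -0.1473 + -0.3265i, |z|^2 = 0.1283
Iter 17: z = -0.1479 + -0.3278i, |z|^2 = 0.1293
Iter 18: z = -0.1486 + -0.3270i, |z|^2 = 0.1290
Iter 19: z = -0.1479 + -0.3268i, |z|^2 = 0.1287
Iter 20: z = -0.1479 + -0.3273i, |z|^2 = 0.1290
Iter 21: z = -0.1483 + -0.3271i, |z|^2 = 0.1290
Iter 22: z = -0.1480 + -0.3270i, |z|^2 = 0.1288
Iter 23: z = -0.1480 + -0.3272i, |z|^2 = 0.1290
Iter 24: z = -0.1481 + -0.3272i, |z|^2 = 0.1290
Did not escape in 25 iterations → in set

Answer: yes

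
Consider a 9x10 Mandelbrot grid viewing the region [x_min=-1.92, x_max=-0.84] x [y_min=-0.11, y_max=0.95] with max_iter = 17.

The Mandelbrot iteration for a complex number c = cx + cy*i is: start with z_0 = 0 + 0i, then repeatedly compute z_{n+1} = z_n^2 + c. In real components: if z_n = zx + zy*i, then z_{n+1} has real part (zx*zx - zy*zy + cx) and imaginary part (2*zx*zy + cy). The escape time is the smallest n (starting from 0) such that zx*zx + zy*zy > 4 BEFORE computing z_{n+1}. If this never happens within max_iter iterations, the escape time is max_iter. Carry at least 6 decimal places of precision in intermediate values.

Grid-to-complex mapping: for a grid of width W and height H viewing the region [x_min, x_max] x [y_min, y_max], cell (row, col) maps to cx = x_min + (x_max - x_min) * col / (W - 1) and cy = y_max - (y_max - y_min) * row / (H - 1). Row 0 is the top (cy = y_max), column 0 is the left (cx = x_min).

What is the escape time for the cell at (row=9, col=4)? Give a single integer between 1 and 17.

Answer: 13

Derivation:
z_0 = 0 + 0i, c = -1.3800 + -0.1100i
Iter 1: z = -1.3800 + -0.1100i, |z|^2 = 1.9165
Iter 2: z = 0.5123 + 0.1936i, |z|^2 = 0.2999
Iter 3: z = -1.1550 + 0.0884i, |z|^2 = 1.3419
Iter 4: z = -0.0537 + -0.3141i, |z|^2 = 0.1016
Iter 5: z = -1.4758 + -0.0763i, |z|^2 = 2.1838
Iter 6: z = 0.7921 + 0.1151i, |z|^2 = 0.6407
Iter 7: z = -0.7658 + 0.0723i, |z|^2 = 0.5916
Iter 8: z = -0.7988 + -0.2207i, |z|^2 = 0.6869
Iter 9: z = -0.7906 + 0.2427i, |z|^2 = 0.6839
Iter 10: z = -0.8139 + -0.4937i, |z|^2 = 0.9061
Iter 11: z = -0.9614 + 0.6936i, |z|^2 = 1.4053
Iter 12: z = -0.9368 + -1.4435i, |z|^2 = 2.9615
Iter 13: z = -2.5862 + 2.5947i, |z|^2 = 13.4209
Escaped at iteration 13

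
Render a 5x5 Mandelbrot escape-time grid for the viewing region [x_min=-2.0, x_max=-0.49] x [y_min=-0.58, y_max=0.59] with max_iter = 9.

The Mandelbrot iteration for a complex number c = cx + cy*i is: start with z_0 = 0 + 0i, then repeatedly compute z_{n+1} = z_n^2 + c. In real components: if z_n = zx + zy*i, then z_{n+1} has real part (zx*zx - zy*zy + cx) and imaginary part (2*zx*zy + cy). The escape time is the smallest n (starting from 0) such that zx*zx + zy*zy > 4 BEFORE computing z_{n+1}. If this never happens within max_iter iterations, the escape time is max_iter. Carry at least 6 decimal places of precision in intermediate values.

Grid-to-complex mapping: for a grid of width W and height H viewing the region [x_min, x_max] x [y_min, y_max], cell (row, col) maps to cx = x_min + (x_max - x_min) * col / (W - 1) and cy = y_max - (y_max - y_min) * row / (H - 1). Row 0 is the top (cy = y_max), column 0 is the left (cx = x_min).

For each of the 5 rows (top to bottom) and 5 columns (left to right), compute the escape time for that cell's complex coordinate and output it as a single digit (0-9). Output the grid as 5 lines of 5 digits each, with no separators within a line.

(row=0, col=0): c = -2.0000 + 0.5900i → escape time 1
(row=0, col=1): c = -1.6225 + 0.5900i → escape time 3
(row=0, col=2): c = -1.2450 + 0.5900i → escape time 3
(row=0, col=3): c = -0.8675 + 0.5900i → escape time 5
(row=0, col=4): c = -0.4900 + 0.5900i → escape time 9
(row=1, col=0): c = -2.0000 + 0.2975i → escape time 1
(row=1, col=1): c = -1.6225 + 0.2975i → escape time 4
(row=1, col=2): c = -1.2450 + 0.2975i → escape time 9
(row=1, col=3): c = -0.8675 + 0.2975i → escape time 9
(row=1, col=4): c = -0.4900 + 0.2975i → escape time 9
(row=2, col=0): c = -2.0000 + 0.0050i → escape time 1
(row=2, col=1): c = -1.6225 + 0.0050i → escape time 9
(row=2, col=2): c = -1.2450 + 0.0050i → escape time 9
(row=2, col=3): c = -0.8675 + 0.0050i → escape time 9
(row=2, col=4): c = -0.4900 + 0.0050i → escape time 9
(row=3, col=0): c = -2.0000 + -0.2875i → escape time 1
(row=3, col=1): c = -1.6225 + -0.2875i → escape time 4
(row=3, col=2): c = -1.2450 + -0.2875i → escape time 9
(row=3, col=3): c = -0.8675 + -0.2875i → escape time 9
(row=3, col=4): c = -0.4900 + -0.2875i → escape time 9
(row=4, col=0): c = -2.0000 + -0.5800i → escape time 1
(row=4, col=1): c = -1.6225 + -0.5800i → escape time 3
(row=4, col=2): c = -1.2450 + -0.5800i → escape time 3
(row=4, col=3): c = -0.8675 + -0.5800i → escape time 5
(row=4, col=4): c = -0.4900 + -0.5800i → escape time 9

Answer: 13359
14999
19999
14999
13359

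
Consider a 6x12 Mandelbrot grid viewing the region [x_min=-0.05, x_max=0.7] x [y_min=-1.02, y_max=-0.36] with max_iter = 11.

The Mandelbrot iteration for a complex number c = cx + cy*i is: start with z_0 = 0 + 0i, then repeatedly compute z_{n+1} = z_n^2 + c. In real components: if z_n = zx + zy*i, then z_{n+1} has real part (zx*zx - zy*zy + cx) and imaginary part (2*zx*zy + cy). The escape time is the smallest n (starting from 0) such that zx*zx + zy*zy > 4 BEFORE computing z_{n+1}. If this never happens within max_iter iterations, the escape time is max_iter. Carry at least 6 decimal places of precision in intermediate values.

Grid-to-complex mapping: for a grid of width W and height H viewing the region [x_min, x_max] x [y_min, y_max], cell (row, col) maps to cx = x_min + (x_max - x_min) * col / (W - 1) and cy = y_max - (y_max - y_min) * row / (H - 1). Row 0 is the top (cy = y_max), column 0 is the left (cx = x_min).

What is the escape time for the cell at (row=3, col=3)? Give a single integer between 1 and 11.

Answer: 8

Derivation:
z_0 = 0 + 0i, c = 0.4000 + -0.5400i
Iter 1: z = 0.4000 + -0.5400i, |z|^2 = 0.4516
Iter 2: z = 0.2684 + -0.9720i, |z|^2 = 1.0168
Iter 3: z = -0.4727 + -1.0618i, |z|^2 = 1.3508
Iter 4: z = -0.5039 + 0.4639i, |z|^2 = 0.4691
Iter 5: z = 0.4387 + -1.0075i, |z|^2 = 1.2075
Iter 6: z = -0.4226 + -1.4239i, |z|^2 = 2.2062
Iter 7: z = -1.4490 + 0.6634i, |z|^2 = 2.5398
Iter 8: z = 2.0595 + -2.4626i, |z|^2 = 10.3061
Escaped at iteration 8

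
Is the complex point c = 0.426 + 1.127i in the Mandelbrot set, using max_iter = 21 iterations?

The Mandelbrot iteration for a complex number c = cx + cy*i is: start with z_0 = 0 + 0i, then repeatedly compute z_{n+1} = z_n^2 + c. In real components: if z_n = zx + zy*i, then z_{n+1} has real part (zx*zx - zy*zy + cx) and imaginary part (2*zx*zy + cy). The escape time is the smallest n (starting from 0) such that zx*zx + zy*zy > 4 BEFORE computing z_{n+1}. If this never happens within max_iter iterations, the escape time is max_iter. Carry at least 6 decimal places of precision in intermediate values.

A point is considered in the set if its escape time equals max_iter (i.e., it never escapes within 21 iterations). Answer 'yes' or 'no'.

Answer: no

Derivation:
z_0 = 0 + 0i, c = 0.4260 + 1.1270i
Iter 1: z = 0.4260 + 1.1270i, |z|^2 = 1.4516
Iter 2: z = -0.6627 + 2.0872i, |z|^2 = 4.7955
Escaped at iteration 2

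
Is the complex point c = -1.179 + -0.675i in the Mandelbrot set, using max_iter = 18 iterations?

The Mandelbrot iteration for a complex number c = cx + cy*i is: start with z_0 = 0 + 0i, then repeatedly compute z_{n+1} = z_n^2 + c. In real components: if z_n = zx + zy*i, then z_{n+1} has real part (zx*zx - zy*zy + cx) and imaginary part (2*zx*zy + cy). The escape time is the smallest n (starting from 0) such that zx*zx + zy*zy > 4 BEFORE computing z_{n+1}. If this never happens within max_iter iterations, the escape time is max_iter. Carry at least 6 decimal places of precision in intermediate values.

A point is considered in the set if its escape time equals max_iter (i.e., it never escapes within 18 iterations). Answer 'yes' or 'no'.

Answer: no

Derivation:
z_0 = 0 + 0i, c = -1.1790 + -0.6750i
Iter 1: z = -1.1790 + -0.6750i, |z|^2 = 1.8457
Iter 2: z = -0.2446 + 0.9167i, |z|^2 = 0.9001
Iter 3: z = -1.9594 + -1.1234i, |z|^2 = 5.1014
Escaped at iteration 3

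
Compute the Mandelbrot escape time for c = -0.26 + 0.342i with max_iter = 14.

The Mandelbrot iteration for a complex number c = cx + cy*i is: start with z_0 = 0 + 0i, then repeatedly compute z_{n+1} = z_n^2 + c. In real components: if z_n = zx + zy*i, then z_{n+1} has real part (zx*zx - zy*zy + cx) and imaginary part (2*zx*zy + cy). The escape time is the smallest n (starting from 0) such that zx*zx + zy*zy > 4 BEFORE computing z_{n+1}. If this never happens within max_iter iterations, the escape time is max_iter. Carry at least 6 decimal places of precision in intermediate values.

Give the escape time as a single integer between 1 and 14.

Answer: 14

Derivation:
z_0 = 0 + 0i, c = -0.2600 + 0.3420i
Iter 1: z = -0.2600 + 0.3420i, |z|^2 = 0.1846
Iter 2: z = -0.3094 + 0.1642i, |z|^2 = 0.1227
Iter 3: z = -0.1912 + 0.2404i, |z|^2 = 0.0944
Iter 4: z = -0.2812 + 0.2500i, |z|^2 = 0.1416
Iter 5: z = -0.2434 + 0.2014i, |z|^2 = 0.0998
Iter 6: z = -0.2413 + 0.2440i, |z|^2 = 0.1177
Iter 7: z = -0.2613 + 0.2243i, |z|^2 = 0.1186
Iter 8: z = -0.2420 + 0.2248i, |z|^2 = 0.1091
Iter 9: z = -0.2520 + 0.2332i, |z|^2 = 0.1179
Iter 10: z = -0.2509 + 0.2245i, |z|^2 = 0.1133
Iter 11: z = -0.2474 + 0.2294i, |z|^2 = 0.1138
Iter 12: z = -0.2514 + 0.2285i, |z|^2 = 0.1154
Iter 13: z = -0.2490 + 0.2271i, |z|^2 = 0.1136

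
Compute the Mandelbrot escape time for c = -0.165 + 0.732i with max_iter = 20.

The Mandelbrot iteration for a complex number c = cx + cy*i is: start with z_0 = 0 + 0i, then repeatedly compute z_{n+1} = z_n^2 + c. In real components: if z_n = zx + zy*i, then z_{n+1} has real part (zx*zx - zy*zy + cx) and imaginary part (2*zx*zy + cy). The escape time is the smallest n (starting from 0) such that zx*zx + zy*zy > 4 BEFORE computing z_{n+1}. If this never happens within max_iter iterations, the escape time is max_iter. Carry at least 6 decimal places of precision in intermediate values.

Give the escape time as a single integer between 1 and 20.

z_0 = 0 + 0i, c = -0.1650 + 0.7320i
Iter 1: z = -0.1650 + 0.7320i, |z|^2 = 0.5630
Iter 2: z = -0.6736 + 0.4904i, |z|^2 = 0.6943
Iter 3: z = 0.0482 + 0.0713i, |z|^2 = 0.0074
Iter 4: z = -0.1678 + 0.7389i, |z|^2 = 0.5741
Iter 5: z = -0.6828 + 0.4841i, |z|^2 = 0.7006
Iter 6: z = 0.0669 + 0.0709i, |z|^2 = 0.0095
Iter 7: z = -0.1656 + 0.7415i, |z|^2 = 0.5772
Iter 8: z = -0.6874 + 0.4865i, |z|^2 = 0.7092
Iter 9: z = 0.0708 + 0.0632i, |z|^2 = 0.0090
Iter 10: z = -0.1640 + 0.7410i, |z|^2 = 0.5759
Iter 11: z = -0.6871 + 0.4890i, |z|^2 = 0.7113
Iter 12: z = 0.0680 + 0.0600i, |z|^2 = 0.0082
Iter 13: z = -0.1640 + 0.7402i, |z|^2 = 0.5747
Iter 14: z = -0.6860 + 0.4893i, |z|^2 = 0.7099
Iter 15: z = 0.0661 + 0.0608i, |z|^2 = 0.0081
Iter 16: z = -0.1643 + 0.7400i, |z|^2 = 0.5747
Iter 17: z = -0.6857 + 0.4888i, |z|^2 = 0.7090
Iter 18: z = 0.0662 + 0.0617i, |z|^2 = 0.0082
Iter 19: z = -0.1644 + 0.7402i, |z|^2 = 0.5749

Answer: 20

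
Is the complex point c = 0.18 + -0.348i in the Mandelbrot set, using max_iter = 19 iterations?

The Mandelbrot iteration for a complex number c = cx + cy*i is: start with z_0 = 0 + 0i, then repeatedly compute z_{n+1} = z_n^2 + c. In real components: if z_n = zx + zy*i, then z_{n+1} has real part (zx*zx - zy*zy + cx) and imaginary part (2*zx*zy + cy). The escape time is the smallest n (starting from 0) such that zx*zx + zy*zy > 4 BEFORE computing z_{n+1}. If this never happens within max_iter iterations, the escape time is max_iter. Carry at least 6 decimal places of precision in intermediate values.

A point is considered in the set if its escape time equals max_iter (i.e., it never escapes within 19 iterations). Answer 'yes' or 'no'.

z_0 = 0 + 0i, c = 0.1800 + -0.3480i
Iter 1: z = 0.1800 + -0.3480i, |z|^2 = 0.1535
Iter 2: z = 0.0913 + -0.4733i, |z|^2 = 0.2323
Iter 3: z = -0.0357 + -0.4344i, |z|^2 = 0.1900
Iter 4: z = -0.0074 + -0.3170i, |z|^2 = 0.1006
Iter 5: z = 0.0796 + -0.3433i, |z|^2 = 0.1242
Iter 6: z = 0.0685 + -0.4026i, |z|^2 = 0.1668
Iter 7: z = 0.0226 + -0.4031i, |z|^2 = 0.1630
Iter 8: z = 0.0180 + -0.3662i, |z|^2 = 0.1344
Iter 9: z = 0.0462 + -0.3612i, |z|^2 = 0.1326
Iter 10: z = 0.0517 + -0.3814i, |z|^2 = 0.1481
Iter 11: z = 0.0372 + -0.3874i, |z|^2 = 0.1515
Iter 12: z = 0.0313 + -0.3768i, |z|^2 = 0.1430
Iter 13: z = 0.0390 + -0.3716i, |z|^2 = 0.1396
Iter 14: z = 0.0434 + -0.3770i, |z|^2 = 0.1440
Iter 15: z = 0.0398 + -0.3808i, |z|^2 = 0.1466
Iter 16: z = 0.0366 + -0.3783i, |z|^2 = 0.1445
Iter 17: z = 0.0382 + -0.3757i, |z|^2 = 0.1426
Iter 18: z = 0.0403 + -0.3767i, |z|^2 = 0.1435
Did not escape in 19 iterations → in set

Answer: yes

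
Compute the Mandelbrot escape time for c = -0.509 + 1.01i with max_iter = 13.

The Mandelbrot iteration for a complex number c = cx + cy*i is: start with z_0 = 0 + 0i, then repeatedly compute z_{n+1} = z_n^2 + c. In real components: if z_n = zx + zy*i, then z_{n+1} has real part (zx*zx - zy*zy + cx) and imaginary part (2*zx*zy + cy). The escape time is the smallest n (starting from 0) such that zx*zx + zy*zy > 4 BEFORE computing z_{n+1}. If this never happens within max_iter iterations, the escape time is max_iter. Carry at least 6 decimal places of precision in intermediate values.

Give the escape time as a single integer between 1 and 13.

z_0 = 0 + 0i, c = -0.5090 + 1.0100i
Iter 1: z = -0.5090 + 1.0100i, |z|^2 = 1.2792
Iter 2: z = -1.2700 + -0.0182i, |z|^2 = 1.6133
Iter 3: z = 1.1036 + 1.0562i, |z|^2 = 2.3335
Iter 4: z = -0.4065 + 3.3412i, |z|^2 = 11.3291
Escaped at iteration 4

Answer: 4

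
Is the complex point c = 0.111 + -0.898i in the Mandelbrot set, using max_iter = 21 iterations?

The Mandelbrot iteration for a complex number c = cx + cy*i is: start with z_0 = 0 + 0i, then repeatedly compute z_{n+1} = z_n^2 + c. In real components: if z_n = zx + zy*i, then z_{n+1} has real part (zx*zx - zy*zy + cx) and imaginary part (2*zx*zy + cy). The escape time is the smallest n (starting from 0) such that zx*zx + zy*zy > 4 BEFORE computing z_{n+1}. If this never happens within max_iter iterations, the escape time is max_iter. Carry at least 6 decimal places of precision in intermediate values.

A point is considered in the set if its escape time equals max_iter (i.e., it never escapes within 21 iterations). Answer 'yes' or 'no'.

Answer: no

Derivation:
z_0 = 0 + 0i, c = 0.1110 + -0.8980i
Iter 1: z = 0.1110 + -0.8980i, |z|^2 = 0.8187
Iter 2: z = -0.6831 + -1.0974i, |z|^2 = 1.6708
Iter 3: z = -0.6266 + 0.6012i, |z|^2 = 0.7540
Iter 4: z = 0.1422 + -1.6514i, |z|^2 = 2.7473
Iter 5: z = -2.5958 + -1.3677i, |z|^2 = 8.6087
Escaped at iteration 5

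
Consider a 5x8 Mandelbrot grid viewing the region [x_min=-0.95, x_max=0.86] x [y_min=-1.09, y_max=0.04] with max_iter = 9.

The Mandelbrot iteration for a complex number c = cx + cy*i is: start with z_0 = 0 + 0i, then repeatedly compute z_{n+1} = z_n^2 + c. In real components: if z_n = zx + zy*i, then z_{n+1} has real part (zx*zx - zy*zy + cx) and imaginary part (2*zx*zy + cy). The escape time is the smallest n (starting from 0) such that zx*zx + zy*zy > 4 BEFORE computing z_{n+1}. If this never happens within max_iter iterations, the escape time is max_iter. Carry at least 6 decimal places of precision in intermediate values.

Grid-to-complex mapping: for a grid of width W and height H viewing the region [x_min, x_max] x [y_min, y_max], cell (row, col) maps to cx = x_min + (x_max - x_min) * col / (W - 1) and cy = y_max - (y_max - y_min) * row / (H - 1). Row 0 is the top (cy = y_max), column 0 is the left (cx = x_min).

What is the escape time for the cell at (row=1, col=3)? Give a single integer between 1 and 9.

z_0 = 0 + 0i, c = 0.4075 + -0.1214i
Iter 1: z = 0.4075 + -0.1214i, |z|^2 = 0.1808
Iter 2: z = 0.5588 + -0.2204i, |z|^2 = 0.3608
Iter 3: z = 0.6712 + -0.3677i, |z|^2 = 0.5857
Iter 4: z = 0.7228 + -0.6151i, |z|^2 = 0.9007
Iter 5: z = 0.5516 + -1.0106i, |z|^2 = 1.3255
Iter 6: z = -0.3095 + -1.2362i, |z|^2 = 1.6240
Iter 7: z = -1.0249 + 0.6438i, |z|^2 = 1.4649
Iter 8: z = 1.0434 + -1.4411i, |z|^2 = 3.1656

Answer: 9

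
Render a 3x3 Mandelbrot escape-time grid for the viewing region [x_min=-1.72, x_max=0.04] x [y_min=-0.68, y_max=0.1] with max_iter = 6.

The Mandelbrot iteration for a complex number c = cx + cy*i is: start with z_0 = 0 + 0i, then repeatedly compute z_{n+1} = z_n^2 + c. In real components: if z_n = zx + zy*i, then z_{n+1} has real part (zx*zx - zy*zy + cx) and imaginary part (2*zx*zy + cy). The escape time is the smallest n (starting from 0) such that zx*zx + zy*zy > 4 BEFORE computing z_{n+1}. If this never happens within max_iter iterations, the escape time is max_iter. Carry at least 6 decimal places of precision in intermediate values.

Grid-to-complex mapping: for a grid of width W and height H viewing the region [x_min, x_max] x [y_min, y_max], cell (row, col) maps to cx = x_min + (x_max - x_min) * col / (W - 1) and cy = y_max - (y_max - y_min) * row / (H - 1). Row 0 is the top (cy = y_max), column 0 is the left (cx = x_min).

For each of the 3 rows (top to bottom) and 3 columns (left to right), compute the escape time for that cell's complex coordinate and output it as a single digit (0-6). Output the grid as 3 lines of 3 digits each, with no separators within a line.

(row=0, col=0): c = -1.7200 + 0.1000i → escape time 5
(row=0, col=1): c = -0.8400 + 0.1000i → escape time 6
(row=0, col=2): c = 0.0400 + 0.1000i → escape time 6
(row=1, col=0): c = -1.7200 + -0.2900i → escape time 4
(row=1, col=1): c = -0.8400 + -0.2900i → escape time 6
(row=1, col=2): c = 0.0400 + -0.2900i → escape time 6
(row=2, col=0): c = -1.7200 + -0.6800i → escape time 3
(row=2, col=1): c = -0.8400 + -0.6800i → escape time 4
(row=2, col=2): c = 0.0400 + -0.6800i → escape time 6

Answer: 566
466
346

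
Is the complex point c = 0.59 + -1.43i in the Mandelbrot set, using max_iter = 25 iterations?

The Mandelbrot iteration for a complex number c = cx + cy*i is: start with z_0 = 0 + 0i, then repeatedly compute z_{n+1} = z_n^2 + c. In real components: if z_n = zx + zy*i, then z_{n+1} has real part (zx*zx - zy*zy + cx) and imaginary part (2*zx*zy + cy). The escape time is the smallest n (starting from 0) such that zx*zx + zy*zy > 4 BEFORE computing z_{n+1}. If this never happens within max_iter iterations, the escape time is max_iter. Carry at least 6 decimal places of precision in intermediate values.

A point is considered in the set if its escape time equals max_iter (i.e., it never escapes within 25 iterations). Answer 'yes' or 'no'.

Answer: no

Derivation:
z_0 = 0 + 0i, c = 0.5900 + -1.4300i
Iter 1: z = 0.5900 + -1.4300i, |z|^2 = 2.3930
Iter 2: z = -1.1068 + -3.1174i, |z|^2 = 10.9432
Escaped at iteration 2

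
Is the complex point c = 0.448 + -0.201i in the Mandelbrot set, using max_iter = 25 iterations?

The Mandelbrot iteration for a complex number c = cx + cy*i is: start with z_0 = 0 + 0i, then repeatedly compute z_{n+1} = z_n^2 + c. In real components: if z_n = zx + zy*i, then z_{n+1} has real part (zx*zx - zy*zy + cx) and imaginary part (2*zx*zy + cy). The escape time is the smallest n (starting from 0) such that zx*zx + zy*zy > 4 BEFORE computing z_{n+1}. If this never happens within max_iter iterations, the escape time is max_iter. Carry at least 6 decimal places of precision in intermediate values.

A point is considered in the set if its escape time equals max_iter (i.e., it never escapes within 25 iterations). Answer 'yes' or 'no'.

z_0 = 0 + 0i, c = 0.4480 + -0.2010i
Iter 1: z = 0.4480 + -0.2010i, |z|^2 = 0.2411
Iter 2: z = 0.6083 + -0.3811i, |z|^2 = 0.5153
Iter 3: z = 0.6728 + -0.6646i, |z|^2 = 0.8944
Iter 4: z = 0.4589 + -1.0953i, |z|^2 = 1.4104
Iter 5: z = -0.5412 + -1.2063i, |z|^2 = 1.7481
Iter 6: z = -0.7143 + 1.1047i, |z|^2 = 1.7306
Iter 7: z = -0.2620 + -1.7792i, |z|^2 = 3.2342
Iter 8: z = -2.6489 + 0.7314i, |z|^2 = 7.5516
Escaped at iteration 8

Answer: no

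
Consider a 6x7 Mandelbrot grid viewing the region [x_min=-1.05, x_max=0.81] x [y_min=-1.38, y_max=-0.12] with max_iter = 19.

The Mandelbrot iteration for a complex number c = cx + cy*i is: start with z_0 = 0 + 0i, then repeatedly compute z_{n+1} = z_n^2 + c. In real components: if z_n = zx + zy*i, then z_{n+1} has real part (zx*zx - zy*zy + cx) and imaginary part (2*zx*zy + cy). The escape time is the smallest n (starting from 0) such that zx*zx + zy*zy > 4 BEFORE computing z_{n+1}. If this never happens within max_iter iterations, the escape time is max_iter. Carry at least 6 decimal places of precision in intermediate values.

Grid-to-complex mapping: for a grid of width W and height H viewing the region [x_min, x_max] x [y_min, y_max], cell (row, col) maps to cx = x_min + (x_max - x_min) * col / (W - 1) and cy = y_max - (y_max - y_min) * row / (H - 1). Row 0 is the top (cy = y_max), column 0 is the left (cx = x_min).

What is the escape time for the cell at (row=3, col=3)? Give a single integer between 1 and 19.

Answer: 8

Derivation:
z_0 = 0 + 0i, c = 0.0660 + -0.7500i
Iter 1: z = 0.0660 + -0.7500i, |z|^2 = 0.5669
Iter 2: z = -0.4921 + -0.8490i, |z|^2 = 0.9630
Iter 3: z = -0.4126 + 0.0857i, |z|^2 = 0.1776
Iter 4: z = 0.2289 + -0.8207i, |z|^2 = 0.7259
Iter 5: z = -0.5551 + -1.1257i, |z|^2 = 1.5754
Iter 6: z = -0.8930 + 0.4998i, |z|^2 = 1.0474
Iter 7: z = 0.6137 + -1.6427i, |z|^2 = 3.0752
Iter 8: z = -2.2560 + -2.7663i, |z|^2 = 12.7417
Escaped at iteration 8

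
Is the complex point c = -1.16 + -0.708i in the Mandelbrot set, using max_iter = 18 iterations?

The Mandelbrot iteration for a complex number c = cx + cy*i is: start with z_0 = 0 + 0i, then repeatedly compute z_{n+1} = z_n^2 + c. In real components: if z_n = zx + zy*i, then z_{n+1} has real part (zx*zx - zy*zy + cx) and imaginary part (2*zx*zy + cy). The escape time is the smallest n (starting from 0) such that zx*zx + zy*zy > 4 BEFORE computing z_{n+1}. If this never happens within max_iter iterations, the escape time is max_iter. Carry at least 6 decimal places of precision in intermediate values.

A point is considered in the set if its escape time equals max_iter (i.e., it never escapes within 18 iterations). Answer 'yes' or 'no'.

Answer: no

Derivation:
z_0 = 0 + 0i, c = -1.1600 + -0.7080i
Iter 1: z = -1.1600 + -0.7080i, |z|^2 = 1.8469
Iter 2: z = -0.3157 + 0.9346i, |z|^2 = 0.9730
Iter 3: z = -1.9338 + -1.2980i, |z|^2 = 5.4243
Escaped at iteration 3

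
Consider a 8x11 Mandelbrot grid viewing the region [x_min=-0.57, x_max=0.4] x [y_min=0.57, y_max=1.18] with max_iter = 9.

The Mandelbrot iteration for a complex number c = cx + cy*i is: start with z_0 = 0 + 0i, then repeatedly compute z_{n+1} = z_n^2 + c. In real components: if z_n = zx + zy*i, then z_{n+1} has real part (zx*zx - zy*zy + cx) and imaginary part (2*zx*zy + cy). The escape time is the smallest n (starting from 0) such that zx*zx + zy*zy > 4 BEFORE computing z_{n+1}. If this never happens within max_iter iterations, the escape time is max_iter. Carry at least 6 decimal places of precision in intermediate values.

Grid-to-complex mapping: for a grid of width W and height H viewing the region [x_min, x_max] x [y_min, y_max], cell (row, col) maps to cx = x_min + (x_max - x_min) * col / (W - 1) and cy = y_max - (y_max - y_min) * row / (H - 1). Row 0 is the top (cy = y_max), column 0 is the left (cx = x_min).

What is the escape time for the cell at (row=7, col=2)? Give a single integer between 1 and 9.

z_0 = 0 + 0i, c = -0.2929 + 0.7530i
Iter 1: z = -0.2929 + 0.7530i, |z|^2 = 0.6528
Iter 2: z = -0.7741 + 0.3120i, |z|^2 = 0.6965
Iter 3: z = 0.2091 + 0.2700i, |z|^2 = 0.1166
Iter 4: z = -0.3221 + 0.8659i, |z|^2 = 0.8535
Iter 5: z = -0.9389 + 0.1952i, |z|^2 = 0.9197
Iter 6: z = 0.5506 + 0.3864i, |z|^2 = 0.4524
Iter 7: z = -0.1390 + 1.1785i, |z|^2 = 1.4081
Iter 8: z = -1.6623 + 0.4254i, |z|^2 = 2.9442

Answer: 9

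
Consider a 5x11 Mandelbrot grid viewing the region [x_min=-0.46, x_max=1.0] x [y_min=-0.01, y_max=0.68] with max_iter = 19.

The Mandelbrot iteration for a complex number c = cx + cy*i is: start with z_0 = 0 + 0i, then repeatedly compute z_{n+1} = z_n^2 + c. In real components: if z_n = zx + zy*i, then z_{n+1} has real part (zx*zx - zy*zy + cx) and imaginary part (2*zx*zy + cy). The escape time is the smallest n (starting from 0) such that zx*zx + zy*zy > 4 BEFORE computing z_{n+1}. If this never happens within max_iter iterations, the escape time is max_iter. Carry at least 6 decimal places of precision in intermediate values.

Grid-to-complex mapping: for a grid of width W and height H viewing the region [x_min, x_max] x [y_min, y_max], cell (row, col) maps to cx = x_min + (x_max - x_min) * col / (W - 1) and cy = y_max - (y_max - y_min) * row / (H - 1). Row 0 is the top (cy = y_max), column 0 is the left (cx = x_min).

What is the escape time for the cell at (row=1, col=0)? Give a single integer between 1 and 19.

Answer: 16

Derivation:
z_0 = 0 + 0i, c = -0.4600 + 0.6110i
Iter 1: z = -0.4600 + 0.6110i, |z|^2 = 0.5849
Iter 2: z = -0.6217 + 0.0489i, |z|^2 = 0.3889
Iter 3: z = -0.0759 + 0.5502i, |z|^2 = 0.3085
Iter 4: z = -0.7570 + 0.5275i, |z|^2 = 0.8513
Iter 5: z = -0.1653 + -0.1877i, |z|^2 = 0.0625
Iter 6: z = -0.4679 + 0.6730i, |z|^2 = 0.6719
Iter 7: z = -0.6940 + -0.0188i, |z|^2 = 0.4820
Iter 8: z = 0.0213 + 0.6371i, |z|^2 = 0.4064
Iter 9: z = -0.8655 + 0.6382i, |z|^2 = 1.1563
Iter 10: z = -0.1182 + -0.4936i, |z|^2 = 0.2577
Iter 11: z = -0.6897 + 0.7277i, |z|^2 = 1.0052
Iter 12: z = -0.5138 + -0.3928i, |z|^2 = 0.4183
Iter 13: z = -0.3503 + 1.0146i, |z|^2 = 1.1521
Iter 14: z = -1.3667 + -0.0998i, |z|^2 = 1.8779
Iter 15: z = 1.3980 + 0.8839i, |z|^2 = 2.7357
Iter 16: z = 0.7132 + 3.0823i, |z|^2 = 10.0093
Escaped at iteration 16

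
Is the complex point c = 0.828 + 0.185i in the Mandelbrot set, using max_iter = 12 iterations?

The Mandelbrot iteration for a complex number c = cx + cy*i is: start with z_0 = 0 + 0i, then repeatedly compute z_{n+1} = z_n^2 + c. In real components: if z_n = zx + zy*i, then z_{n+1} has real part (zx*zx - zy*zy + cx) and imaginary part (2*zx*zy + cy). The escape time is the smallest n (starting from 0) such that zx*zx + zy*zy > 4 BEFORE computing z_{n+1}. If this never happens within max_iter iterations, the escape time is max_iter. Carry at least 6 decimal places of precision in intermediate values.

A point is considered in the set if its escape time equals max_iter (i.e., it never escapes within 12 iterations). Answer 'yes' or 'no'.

z_0 = 0 + 0i, c = 0.8280 + 0.1850i
Iter 1: z = 0.8280 + 0.1850i, |z|^2 = 0.7198
Iter 2: z = 1.4794 + 0.4914i, |z|^2 = 2.4299
Iter 3: z = 2.7751 + 1.6388i, |z|^2 = 10.3867
Escaped at iteration 3

Answer: no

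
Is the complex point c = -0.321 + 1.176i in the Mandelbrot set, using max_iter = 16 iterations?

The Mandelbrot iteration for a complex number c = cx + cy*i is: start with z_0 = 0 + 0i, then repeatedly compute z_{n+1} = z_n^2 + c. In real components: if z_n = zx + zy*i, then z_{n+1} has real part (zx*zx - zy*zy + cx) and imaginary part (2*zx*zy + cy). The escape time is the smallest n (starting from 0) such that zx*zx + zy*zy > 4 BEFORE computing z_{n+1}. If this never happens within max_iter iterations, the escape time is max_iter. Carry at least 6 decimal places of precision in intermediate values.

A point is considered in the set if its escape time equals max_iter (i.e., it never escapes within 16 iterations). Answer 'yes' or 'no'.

Answer: no

Derivation:
z_0 = 0 + 0i, c = -0.3210 + 1.1760i
Iter 1: z = -0.3210 + 1.1760i, |z|^2 = 1.4860
Iter 2: z = -1.6009 + 0.4210i, |z|^2 = 2.7402
Iter 3: z = 2.0647 + -0.1720i, |z|^2 = 4.2928
Escaped at iteration 3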